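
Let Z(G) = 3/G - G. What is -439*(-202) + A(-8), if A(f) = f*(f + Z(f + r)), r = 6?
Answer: 88738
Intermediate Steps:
Z(G) = -G + 3/G
A(f) = f*(-6 + 3/(6 + f)) (A(f) = f*(f + (-(f + 6) + 3/(f + 6))) = f*(f + (-(6 + f) + 3/(6 + f))) = f*(f + ((-6 - f) + 3/(6 + f))) = f*(f + (-6 - f + 3/(6 + f))) = f*(-6 + 3/(6 + f)))
-439*(-202) + A(-8) = -439*(-202) - 3*(-8)*(11 + 2*(-8))/(6 - 8) = 88678 - 3*(-8)*(11 - 16)/(-2) = 88678 - 3*(-8)*(-1/2)*(-5) = 88678 + 60 = 88738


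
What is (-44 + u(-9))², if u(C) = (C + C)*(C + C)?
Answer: 78400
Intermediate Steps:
u(C) = 4*C² (u(C) = (2*C)*(2*C) = 4*C²)
(-44 + u(-9))² = (-44 + 4*(-9)²)² = (-44 + 4*81)² = (-44 + 324)² = 280² = 78400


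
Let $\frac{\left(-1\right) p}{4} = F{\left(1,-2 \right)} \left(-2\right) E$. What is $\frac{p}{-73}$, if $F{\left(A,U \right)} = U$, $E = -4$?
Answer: $- \frac{64}{73} \approx -0.87671$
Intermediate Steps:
$p = 64$ ($p = - 4 \left(-2\right) \left(-2\right) \left(-4\right) = - 4 \cdot 4 \left(-4\right) = \left(-4\right) \left(-16\right) = 64$)
$\frac{p}{-73} = \frac{64}{-73} = 64 \left(- \frac{1}{73}\right) = - \frac{64}{73}$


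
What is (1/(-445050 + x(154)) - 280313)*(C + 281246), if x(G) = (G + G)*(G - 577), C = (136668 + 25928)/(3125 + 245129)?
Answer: -2815055156517267641110/35707241709 ≈ -7.8837e+10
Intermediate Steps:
C = 81298/124127 (C = 162596/248254 = 162596*(1/248254) = 81298/124127 ≈ 0.65496)
x(G) = 2*G*(-577 + G) (x(G) = (2*G)*(-577 + G) = 2*G*(-577 + G))
(1/(-445050 + x(154)) - 280313)*(C + 281246) = (1/(-445050 + 2*154*(-577 + 154)) - 280313)*(81298/124127 + 281246) = (1/(-445050 + 2*154*(-423)) - 280313)*(34910303540/124127) = (1/(-445050 - 130284) - 280313)*(34910303540/124127) = (1/(-575334) - 280313)*(34910303540/124127) = (-1/575334 - 280313)*(34910303540/124127) = -161273599543/575334*34910303540/124127 = -2815055156517267641110/35707241709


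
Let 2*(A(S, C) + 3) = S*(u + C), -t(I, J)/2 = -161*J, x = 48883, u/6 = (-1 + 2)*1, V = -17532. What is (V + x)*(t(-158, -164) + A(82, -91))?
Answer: -1764935896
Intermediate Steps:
u = 6 (u = 6*((-1 + 2)*1) = 6*(1*1) = 6*1 = 6)
t(I, J) = 322*J (t(I, J) = -(-322)*J = 322*J)
A(S, C) = -3 + S*(6 + C)/2 (A(S, C) = -3 + (S*(6 + C))/2 = -3 + S*(6 + C)/2)
(V + x)*(t(-158, -164) + A(82, -91)) = (-17532 + 48883)*(322*(-164) + (-3 + 3*82 + (1/2)*(-91)*82)) = 31351*(-52808 + (-3 + 246 - 3731)) = 31351*(-52808 - 3488) = 31351*(-56296) = -1764935896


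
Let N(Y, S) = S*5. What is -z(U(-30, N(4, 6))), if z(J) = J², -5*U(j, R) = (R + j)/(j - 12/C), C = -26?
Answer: 0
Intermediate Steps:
N(Y, S) = 5*S
U(j, R) = -(R + j)/(5*(6/13 + j)) (U(j, R) = -(R + j)/(5*(j - 12/(-26))) = -(R + j)/(5*(j - 12*(-1/26))) = -(R + j)/(5*(j + 6/13)) = -(R + j)/(5*(6/13 + j)))
-z(U(-30, N(4, 6))) = -(13*(-5*6 - 1*(-30))/(5*(6 + 13*(-30))))² = -(13*(-1*30 + 30)/(5*(6 - 390)))² = -((13/5)*(-30 + 30)/(-384))² = -((13/5)*(-1/384)*0)² = -1*0² = -1*0 = 0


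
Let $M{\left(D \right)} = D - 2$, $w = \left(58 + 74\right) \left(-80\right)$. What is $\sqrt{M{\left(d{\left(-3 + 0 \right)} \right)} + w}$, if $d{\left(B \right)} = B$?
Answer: $i \sqrt{10565} \approx 102.79 i$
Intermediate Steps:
$w = -10560$ ($w = 132 \left(-80\right) = -10560$)
$M{\left(D \right)} = -2 + D$ ($M{\left(D \right)} = D - 2 = -2 + D$)
$\sqrt{M{\left(d{\left(-3 + 0 \right)} \right)} + w} = \sqrt{\left(-2 + \left(-3 + 0\right)\right) - 10560} = \sqrt{\left(-2 - 3\right) - 10560} = \sqrt{-5 - 10560} = \sqrt{-10565} = i \sqrt{10565}$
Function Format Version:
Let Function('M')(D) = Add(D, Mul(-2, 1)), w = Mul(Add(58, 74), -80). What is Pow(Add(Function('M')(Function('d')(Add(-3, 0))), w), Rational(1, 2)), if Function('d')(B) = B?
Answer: Mul(I, Pow(10565, Rational(1, 2))) ≈ Mul(102.79, I)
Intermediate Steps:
w = -10560 (w = Mul(132, -80) = -10560)
Function('M')(D) = Add(-2, D) (Function('M')(D) = Add(D, -2) = Add(-2, D))
Pow(Add(Function('M')(Function('d')(Add(-3, 0))), w), Rational(1, 2)) = Pow(Add(Add(-2, Add(-3, 0)), -10560), Rational(1, 2)) = Pow(Add(Add(-2, -3), -10560), Rational(1, 2)) = Pow(Add(-5, -10560), Rational(1, 2)) = Pow(-10565, Rational(1, 2)) = Mul(I, Pow(10565, Rational(1, 2)))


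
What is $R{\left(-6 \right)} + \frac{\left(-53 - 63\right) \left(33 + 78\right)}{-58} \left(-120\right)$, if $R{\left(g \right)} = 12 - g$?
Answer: $-26622$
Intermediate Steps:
$R{\left(-6 \right)} + \frac{\left(-53 - 63\right) \left(33 + 78\right)}{-58} \left(-120\right) = \left(12 - -6\right) + \frac{\left(-53 - 63\right) \left(33 + 78\right)}{-58} \left(-120\right) = \left(12 + 6\right) + \left(-116\right) 111 \left(- \frac{1}{58}\right) \left(-120\right) = 18 + \left(-12876\right) \left(- \frac{1}{58}\right) \left(-120\right) = 18 + 222 \left(-120\right) = 18 - 26640 = -26622$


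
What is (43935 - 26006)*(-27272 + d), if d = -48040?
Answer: -1350268848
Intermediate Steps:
(43935 - 26006)*(-27272 + d) = (43935 - 26006)*(-27272 - 48040) = 17929*(-75312) = -1350268848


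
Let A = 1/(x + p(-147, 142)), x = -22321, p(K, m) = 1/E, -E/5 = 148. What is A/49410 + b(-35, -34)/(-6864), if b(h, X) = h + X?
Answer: 1877102742551/186730933145328 ≈ 0.010052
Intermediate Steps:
E = -740 (E = -5*148 = -740)
p(K, m) = -1/740 (p(K, m) = 1/(-740) = -1/740)
b(h, X) = X + h
A = -740/16517541 (A = 1/(-22321 - 1/740) = 1/(-16517541/740) = -740/16517541 ≈ -4.4801e-5)
A/49410 + b(-35, -34)/(-6864) = -740/16517541/49410 + (-34 - 35)/(-6864) = -740/16517541*1/49410 - 69*(-1/6864) = -74/81613170081 + 23/2288 = 1877102742551/186730933145328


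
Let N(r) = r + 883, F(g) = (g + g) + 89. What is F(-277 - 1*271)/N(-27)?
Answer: -1007/856 ≈ -1.1764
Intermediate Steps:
F(g) = 89 + 2*g (F(g) = 2*g + 89 = 89 + 2*g)
N(r) = 883 + r
F(-277 - 1*271)/N(-27) = (89 + 2*(-277 - 1*271))/(883 - 27) = (89 + 2*(-277 - 271))/856 = (89 + 2*(-548))*(1/856) = (89 - 1096)*(1/856) = -1007*1/856 = -1007/856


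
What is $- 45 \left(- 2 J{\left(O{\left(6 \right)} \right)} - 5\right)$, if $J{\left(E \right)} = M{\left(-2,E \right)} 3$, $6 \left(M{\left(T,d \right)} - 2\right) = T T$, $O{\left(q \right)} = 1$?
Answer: $945$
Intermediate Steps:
$M{\left(T,d \right)} = 2 + \frac{T^{2}}{6}$ ($M{\left(T,d \right)} = 2 + \frac{T T}{6} = 2 + \frac{T^{2}}{6}$)
$J{\left(E \right)} = 8$ ($J{\left(E \right)} = \left(2 + \frac{\left(-2\right)^{2}}{6}\right) 3 = \left(2 + \frac{1}{6} \cdot 4\right) 3 = \left(2 + \frac{2}{3}\right) 3 = \frac{8}{3} \cdot 3 = 8$)
$- 45 \left(- 2 J{\left(O{\left(6 \right)} \right)} - 5\right) = - 45 \left(\left(-2\right) 8 - 5\right) = - 45 \left(-16 - 5\right) = \left(-45\right) \left(-21\right) = 945$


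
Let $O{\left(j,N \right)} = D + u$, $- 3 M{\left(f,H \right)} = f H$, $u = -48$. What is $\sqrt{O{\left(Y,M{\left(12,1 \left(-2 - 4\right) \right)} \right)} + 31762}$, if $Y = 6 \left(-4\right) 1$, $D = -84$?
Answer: $\sqrt{31630} \approx 177.85$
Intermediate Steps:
$Y = -24$ ($Y = \left(-24\right) 1 = -24$)
$M{\left(f,H \right)} = - \frac{H f}{3}$ ($M{\left(f,H \right)} = - \frac{f H}{3} = - \frac{H f}{3}$)
$O{\left(j,N \right)} = -132$ ($O{\left(j,N \right)} = -84 - 48 = -132$)
$\sqrt{O{\left(Y,M{\left(12,1 \left(-2 - 4\right) \right)} \right)} + 31762} = \sqrt{-132 + 31762} = \sqrt{31630}$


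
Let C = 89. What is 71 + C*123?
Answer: 11018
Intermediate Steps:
71 + C*123 = 71 + 89*123 = 71 + 10947 = 11018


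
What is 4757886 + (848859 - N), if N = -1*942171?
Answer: 6548916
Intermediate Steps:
N = -942171
4757886 + (848859 - N) = 4757886 + (848859 - 1*(-942171)) = 4757886 + (848859 + 942171) = 4757886 + 1791030 = 6548916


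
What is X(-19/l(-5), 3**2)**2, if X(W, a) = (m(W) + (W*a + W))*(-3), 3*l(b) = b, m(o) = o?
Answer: 3538161/25 ≈ 1.4153e+5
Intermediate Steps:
l(b) = b/3
X(W, a) = -6*W - 3*W*a (X(W, a) = (W + (W*a + W))*(-3) = (W + (W + W*a))*(-3) = (2*W + W*a)*(-3) = -6*W - 3*W*a)
X(-19/l(-5), 3**2)**2 = (3*(-19/((1/3)*(-5)))*(-2 - 1*3**2))**2 = (3*(-19/(-5/3))*(-2 - 1*9))**2 = (3*(-19*(-3/5))*(-2 - 9))**2 = (3*(57/5)*(-11))**2 = (-1881/5)**2 = 3538161/25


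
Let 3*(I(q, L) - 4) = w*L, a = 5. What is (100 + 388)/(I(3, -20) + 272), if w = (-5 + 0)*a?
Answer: 183/166 ≈ 1.1024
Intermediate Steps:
w = -25 (w = (-5 + 0)*5 = -5*5 = -25)
I(q, L) = 4 - 25*L/3 (I(q, L) = 4 + (-25*L)/3 = 4 - 25*L/3)
(100 + 388)/(I(3, -20) + 272) = (100 + 388)/((4 - 25/3*(-20)) + 272) = 488/((4 + 500/3) + 272) = 488/(512/3 + 272) = 488/(1328/3) = 488*(3/1328) = 183/166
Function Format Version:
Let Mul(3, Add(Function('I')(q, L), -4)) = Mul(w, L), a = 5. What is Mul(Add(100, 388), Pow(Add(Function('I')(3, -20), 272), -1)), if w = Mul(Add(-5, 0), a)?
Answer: Rational(183, 166) ≈ 1.1024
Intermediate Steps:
w = -25 (w = Mul(Add(-5, 0), 5) = Mul(-5, 5) = -25)
Function('I')(q, L) = Add(4, Mul(Rational(-25, 3), L)) (Function('I')(q, L) = Add(4, Mul(Rational(1, 3), Mul(-25, L))) = Add(4, Mul(Rational(-25, 3), L)))
Mul(Add(100, 388), Pow(Add(Function('I')(3, -20), 272), -1)) = Mul(Add(100, 388), Pow(Add(Add(4, Mul(Rational(-25, 3), -20)), 272), -1)) = Mul(488, Pow(Add(Add(4, Rational(500, 3)), 272), -1)) = Mul(488, Pow(Add(Rational(512, 3), 272), -1)) = Mul(488, Pow(Rational(1328, 3), -1)) = Mul(488, Rational(3, 1328)) = Rational(183, 166)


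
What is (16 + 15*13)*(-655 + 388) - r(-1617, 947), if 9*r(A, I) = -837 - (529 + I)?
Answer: -56080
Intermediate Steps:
r(A, I) = -1366/9 - I/9 (r(A, I) = (-837 - (529 + I))/9 = (-837 + (-529 - I))/9 = (-1366 - I)/9 = -1366/9 - I/9)
(16 + 15*13)*(-655 + 388) - r(-1617, 947) = (16 + 15*13)*(-655 + 388) - (-1366/9 - ⅑*947) = (16 + 195)*(-267) - (-1366/9 - 947/9) = 211*(-267) - 1*(-257) = -56337 + 257 = -56080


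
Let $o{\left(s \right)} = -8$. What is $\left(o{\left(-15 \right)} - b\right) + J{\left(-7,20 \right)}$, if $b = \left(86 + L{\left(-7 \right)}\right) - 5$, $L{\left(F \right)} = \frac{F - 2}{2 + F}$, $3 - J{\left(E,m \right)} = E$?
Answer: $- \frac{404}{5} \approx -80.8$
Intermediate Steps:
$J{\left(E,m \right)} = 3 - E$
$L{\left(F \right)} = \frac{-2 + F}{2 + F}$
$b = \frac{414}{5}$ ($b = \left(86 + \frac{-2 - 7}{2 - 7}\right) - 5 = \left(86 + \frac{1}{-5} \left(-9\right)\right) - 5 = \left(86 - - \frac{9}{5}\right) - 5 = \left(86 + \frac{9}{5}\right) - 5 = \frac{439}{5} - 5 = \frac{414}{5} \approx 82.8$)
$\left(o{\left(-15 \right)} - b\right) + J{\left(-7,20 \right)} = \left(-8 - \frac{414}{5}\right) + \left(3 - -7\right) = \left(-8 - \frac{414}{5}\right) + \left(3 + 7\right) = - \frac{454}{5} + 10 = - \frac{404}{5}$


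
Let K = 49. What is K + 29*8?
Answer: 281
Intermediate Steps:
K + 29*8 = 49 + 29*8 = 49 + 232 = 281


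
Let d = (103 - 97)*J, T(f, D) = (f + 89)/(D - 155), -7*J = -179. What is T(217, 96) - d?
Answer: -65508/413 ≈ -158.61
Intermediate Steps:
J = 179/7 (J = -⅐*(-179) = 179/7 ≈ 25.571)
T(f, D) = (89 + f)/(-155 + D)
d = 1074/7 (d = (103 - 97)*(179/7) = 6*(179/7) = 1074/7 ≈ 153.43)
T(217, 96) - d = (89 + 217)/(-155 + 96) - 1*1074/7 = 306/(-59) - 1074/7 = -1/59*306 - 1074/7 = -306/59 - 1074/7 = -65508/413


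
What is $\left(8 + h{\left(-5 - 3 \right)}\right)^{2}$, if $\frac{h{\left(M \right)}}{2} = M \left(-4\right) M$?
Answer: $254016$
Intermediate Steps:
$h{\left(M \right)} = - 8 M^{2}$ ($h{\left(M \right)} = 2 M \left(-4\right) M = 2 - 4 M M = 2 \left(- 4 M^{2}\right) = - 8 M^{2}$)
$\left(8 + h{\left(-5 - 3 \right)}\right)^{2} = \left(8 - 8 \left(-5 - 3\right)^{2}\right)^{2} = \left(8 - 8 \left(-8\right)^{2}\right)^{2} = \left(8 - 512\right)^{2} = \left(-504\right)^{2} = 254016$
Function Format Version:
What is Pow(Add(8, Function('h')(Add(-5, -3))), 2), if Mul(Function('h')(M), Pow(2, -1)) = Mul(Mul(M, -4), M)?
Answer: 254016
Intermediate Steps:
Function('h')(M) = Mul(-8, Pow(M, 2)) (Function('h')(M) = Mul(2, Mul(Mul(M, -4), M)) = Mul(2, Mul(Mul(-4, M), M)) = Mul(2, Mul(-4, Pow(M, 2))) = Mul(-8, Pow(M, 2)))
Pow(Add(8, Function('h')(Add(-5, -3))), 2) = Pow(Add(8, Mul(-8, Pow(Add(-5, -3), 2))), 2) = Pow(Add(8, Mul(-8, Pow(-8, 2))), 2) = Pow(Add(8, Mul(-8, 64)), 2) = Pow(Add(8, -512), 2) = Pow(-504, 2) = 254016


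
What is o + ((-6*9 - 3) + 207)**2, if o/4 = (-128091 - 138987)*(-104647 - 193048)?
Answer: 318031163340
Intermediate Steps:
o = 318031140840 (o = 4*((-128091 - 138987)*(-104647 - 193048)) = 4*(-267078*(-297695)) = 4*79507785210 = 318031140840)
o + ((-6*9 - 3) + 207)**2 = 318031140840 + ((-6*9 - 3) + 207)**2 = 318031140840 + ((-54 - 3) + 207)**2 = 318031140840 + (-57 + 207)**2 = 318031140840 + 150**2 = 318031140840 + 22500 = 318031163340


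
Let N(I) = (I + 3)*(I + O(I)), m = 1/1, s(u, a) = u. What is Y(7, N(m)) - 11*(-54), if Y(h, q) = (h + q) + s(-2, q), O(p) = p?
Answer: 607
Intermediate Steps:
m = 1
N(I) = 2*I*(3 + I) (N(I) = (I + 3)*(I + I) = (3 + I)*(2*I) = 2*I*(3 + I))
Y(h, q) = -2 + h + q (Y(h, q) = (h + q) - 2 = -2 + h + q)
Y(7, N(m)) - 11*(-54) = (-2 + 7 + 2*1*(3 + 1)) - 11*(-54) = (-2 + 7 + 2*1*4) + 594 = (-2 + 7 + 8) + 594 = 13 + 594 = 607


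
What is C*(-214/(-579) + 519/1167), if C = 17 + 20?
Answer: 6786281/225231 ≈ 30.130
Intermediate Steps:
C = 37
C*(-214/(-579) + 519/1167) = 37*(-214/(-579) + 519/1167) = 37*(-214*(-1/579) + 519*(1/1167)) = 37*(214/579 + 173/389) = 37*(183413/225231) = 6786281/225231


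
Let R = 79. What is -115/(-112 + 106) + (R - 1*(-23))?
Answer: 727/6 ≈ 121.17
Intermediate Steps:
-115/(-112 + 106) + (R - 1*(-23)) = -115/(-112 + 106) + (79 - 1*(-23)) = -115/(-6) + (79 + 23) = -115*(-⅙) + 102 = 115/6 + 102 = 727/6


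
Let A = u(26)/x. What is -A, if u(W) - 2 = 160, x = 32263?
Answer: -162/32263 ≈ -0.0050212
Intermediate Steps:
u(W) = 162 (u(W) = 2 + 160 = 162)
A = 162/32263 ≈ 0.0050212
-A = -1*162/32263 = -162/32263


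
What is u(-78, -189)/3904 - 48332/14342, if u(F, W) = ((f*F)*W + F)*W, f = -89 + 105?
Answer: -159835216175/13997792 ≈ -11419.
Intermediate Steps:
f = 16
u(F, W) = W*(F + 16*F*W) (u(F, W) = ((16*F)*W + F)*W = (16*F*W + F)*W = (F + 16*F*W)*W = W*(F + 16*F*W))
u(-78, -189)/3904 - 48332/14342 = -78*(-189)*(1 + 16*(-189))/3904 - 48332/14342 = -78*(-189)*(1 - 3024)*(1/3904) - 48332*1/14342 = -78*(-189)*(-3023)*(1/3904) - 24166/7171 = -44565066*1/3904 - 24166/7171 = -22282533/1952 - 24166/7171 = -159835216175/13997792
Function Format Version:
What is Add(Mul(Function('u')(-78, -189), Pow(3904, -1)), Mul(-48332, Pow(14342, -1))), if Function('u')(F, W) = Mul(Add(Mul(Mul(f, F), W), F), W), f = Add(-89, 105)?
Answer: Rational(-159835216175, 13997792) ≈ -11419.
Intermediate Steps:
f = 16
Function('u')(F, W) = Mul(W, Add(F, Mul(16, F, W))) (Function('u')(F, W) = Mul(Add(Mul(Mul(16, F), W), F), W) = Mul(Add(Mul(16, F, W), F), W) = Mul(Add(F, Mul(16, F, W)), W) = Mul(W, Add(F, Mul(16, F, W))))
Add(Mul(Function('u')(-78, -189), Pow(3904, -1)), Mul(-48332, Pow(14342, -1))) = Add(Mul(Mul(-78, -189, Add(1, Mul(16, -189))), Pow(3904, -1)), Mul(-48332, Pow(14342, -1))) = Add(Mul(Mul(-78, -189, Add(1, -3024)), Rational(1, 3904)), Mul(-48332, Rational(1, 14342))) = Add(Mul(Mul(-78, -189, -3023), Rational(1, 3904)), Rational(-24166, 7171)) = Add(Mul(-44565066, Rational(1, 3904)), Rational(-24166, 7171)) = Add(Rational(-22282533, 1952), Rational(-24166, 7171)) = Rational(-159835216175, 13997792)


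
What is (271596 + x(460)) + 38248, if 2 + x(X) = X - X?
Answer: 309842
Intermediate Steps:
x(X) = -2 (x(X) = -2 + (X - X) = -2 + 0 = -2)
(271596 + x(460)) + 38248 = (271596 - 2) + 38248 = 271594 + 38248 = 309842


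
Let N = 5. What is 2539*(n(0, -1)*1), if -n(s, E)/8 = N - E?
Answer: -121872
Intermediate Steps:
n(s, E) = -40 + 8*E (n(s, E) = -8*(5 - E) = -40 + 8*E)
2539*(n(0, -1)*1) = 2539*((-40 + 8*(-1))*1) = 2539*((-40 - 8)*1) = 2539*(-48*1) = 2539*(-48) = -121872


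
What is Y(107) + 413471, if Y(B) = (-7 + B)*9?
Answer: 414371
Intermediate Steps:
Y(B) = -63 + 9*B
Y(107) + 413471 = (-63 + 9*107) + 413471 = (-63 + 963) + 413471 = 900 + 413471 = 414371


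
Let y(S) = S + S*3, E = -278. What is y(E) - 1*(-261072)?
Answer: 259960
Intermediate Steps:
y(S) = 4*S (y(S) = S + 3*S = 4*S)
y(E) - 1*(-261072) = 4*(-278) - 1*(-261072) = -1112 + 261072 = 259960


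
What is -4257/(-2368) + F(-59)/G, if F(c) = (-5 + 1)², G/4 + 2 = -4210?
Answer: 4480253/2493504 ≈ 1.7968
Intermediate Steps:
G = -16848 (G = -8 + 4*(-4210) = -8 - 16840 = -16848)
F(c) = 16 (F(c) = (-4)² = 16)
-4257/(-2368) + F(-59)/G = -4257/(-2368) + 16/(-16848) = -4257*(-1/2368) + 16*(-1/16848) = 4257/2368 - 1/1053 = 4480253/2493504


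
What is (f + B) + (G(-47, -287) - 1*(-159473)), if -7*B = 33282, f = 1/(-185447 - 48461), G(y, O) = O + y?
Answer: 252782270421/1637356 ≈ 1.5438e+5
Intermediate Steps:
f = -1/233908 (f = 1/(-233908) = -1/233908 ≈ -4.2752e-6)
B = -33282/7 (B = -⅐*33282 = -33282/7 ≈ -4754.6)
(f + B) + (G(-47, -287) - 1*(-159473)) = (-1/233908 - 33282/7) + ((-287 - 47) - 1*(-159473)) = -7784926063/1637356 + (-334 + 159473) = -7784926063/1637356 + 159139 = 252782270421/1637356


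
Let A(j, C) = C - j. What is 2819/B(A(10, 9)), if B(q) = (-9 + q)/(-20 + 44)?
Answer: -33828/5 ≈ -6765.6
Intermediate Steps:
B(q) = -3/8 + q/24 (B(q) = (-9 + q)/24 = (-9 + q)*(1/24) = -3/8 + q/24)
2819/B(A(10, 9)) = 2819/(-3/8 + (9 - 1*10)/24) = 2819/(-3/8 + (9 - 10)/24) = 2819/(-3/8 + (1/24)*(-1)) = 2819/(-3/8 - 1/24) = 2819/(-5/12) = 2819*(-12/5) = -33828/5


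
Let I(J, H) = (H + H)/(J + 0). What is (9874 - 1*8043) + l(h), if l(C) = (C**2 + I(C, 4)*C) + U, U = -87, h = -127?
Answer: 17881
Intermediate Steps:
I(J, H) = 2*H/J (I(J, H) = (2*H)/J = 2*H/J)
l(C) = -79 + C**2 (l(C) = (C**2 + (2*4/C)*C) - 87 = (C**2 + (8/C)*C) - 87 = (C**2 + 8) - 87 = (8 + C**2) - 87 = -79 + C**2)
(9874 - 1*8043) + l(h) = (9874 - 1*8043) + (-79 + (-127)**2) = (9874 - 8043) + (-79 + 16129) = 1831 + 16050 = 17881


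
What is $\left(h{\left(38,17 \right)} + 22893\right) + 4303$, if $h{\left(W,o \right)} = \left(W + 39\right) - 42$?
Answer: $27231$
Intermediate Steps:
$h{\left(W,o \right)} = -3 + W$ ($h{\left(W,o \right)} = \left(39 + W\right) - 42 = -3 + W$)
$\left(h{\left(38,17 \right)} + 22893\right) + 4303 = \left(\left(-3 + 38\right) + 22893\right) + 4303 = \left(35 + 22893\right) + 4303 = 22928 + 4303 = 27231$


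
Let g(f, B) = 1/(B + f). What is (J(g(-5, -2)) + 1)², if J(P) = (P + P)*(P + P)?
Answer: 2809/2401 ≈ 1.1699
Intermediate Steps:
J(P) = 4*P² (J(P) = (2*P)*(2*P) = 4*P²)
(J(g(-5, -2)) + 1)² = (4*(1/(-2 - 5))² + 1)² = (4*(1/(-7))² + 1)² = (4*(-⅐)² + 1)² = (4*(1/49) + 1)² = (4/49 + 1)² = (53/49)² = 2809/2401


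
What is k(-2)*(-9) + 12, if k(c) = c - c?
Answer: 12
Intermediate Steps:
k(c) = 0
k(-2)*(-9) + 12 = 0*(-9) + 12 = 0 + 12 = 12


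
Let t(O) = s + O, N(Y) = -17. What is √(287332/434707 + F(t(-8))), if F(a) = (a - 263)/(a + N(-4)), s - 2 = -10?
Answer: √208430022932131/4781777 ≈ 3.0192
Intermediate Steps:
s = -8 (s = 2 - 10 = -8)
t(O) = -8 + O
F(a) = (-263 + a)/(-17 + a) (F(a) = (a - 263)/(a - 17) = (-263 + a)/(-17 + a))
√(287332/434707 + F(t(-8))) = √(287332/434707 + (-263 + (-8 - 8))/(-17 + (-8 - 8))) = √(287332*(1/434707) + (-263 - 16)/(-17 - 16)) = √(287332/434707 - 279/(-33)) = √(287332/434707 - 1/33*(-279)) = √(287332/434707 + 93/11) = √(43588403/4781777) = √208430022932131/4781777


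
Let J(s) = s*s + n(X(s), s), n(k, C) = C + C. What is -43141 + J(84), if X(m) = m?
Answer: -35917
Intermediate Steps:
n(k, C) = 2*C
J(s) = s² + 2*s (J(s) = s*s + 2*s = s² + 2*s)
-43141 + J(84) = -43141 + 84*(2 + 84) = -43141 + 84*86 = -43141 + 7224 = -35917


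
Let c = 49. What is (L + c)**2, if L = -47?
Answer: 4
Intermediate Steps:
(L + c)**2 = (-47 + 49)**2 = 2**2 = 4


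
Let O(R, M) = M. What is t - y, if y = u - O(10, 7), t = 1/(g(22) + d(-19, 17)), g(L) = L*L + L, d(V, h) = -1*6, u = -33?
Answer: 20001/500 ≈ 40.002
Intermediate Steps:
d(V, h) = -6
g(L) = L + L² (g(L) = L² + L = L + L²)
t = 1/500 (t = 1/(22*(1 + 22) - 6) = 1/(22*23 - 6) = 1/(506 - 6) = 1/500 ≈ 0.0020000)
y = -40 (y = -33 - 1*7 = -33 - 7 = -40)
t - y = 1/500 - 1*(-40) = 1/500 + 40 = 20001/500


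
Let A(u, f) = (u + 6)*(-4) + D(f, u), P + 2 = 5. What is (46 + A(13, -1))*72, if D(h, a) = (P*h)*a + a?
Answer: -4032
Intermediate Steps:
P = 3 (P = -2 + 5 = 3)
D(h, a) = a + 3*a*h (D(h, a) = (3*h)*a + a = 3*a*h + a = a + 3*a*h)
A(u, f) = -24 - 4*u + u*(1 + 3*f) (A(u, f) = (u + 6)*(-4) + u*(1 + 3*f) = (6 + u)*(-4) + u*(1 + 3*f) = (-24 - 4*u) + u*(1 + 3*f) = -24 - 4*u + u*(1 + 3*f))
(46 + A(13, -1))*72 = (46 + (-24 - 3*13 + 3*(-1)*13))*72 = (46 + (-24 - 39 - 39))*72 = (46 - 102)*72 = -56*72 = -4032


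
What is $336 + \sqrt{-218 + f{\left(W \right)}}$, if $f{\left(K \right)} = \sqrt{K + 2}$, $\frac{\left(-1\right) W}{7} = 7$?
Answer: $336 + \sqrt{-218 + i \sqrt{47}} \approx 336.23 + 14.767 i$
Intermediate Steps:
$W = -49$ ($W = \left(-7\right) 7 = -49$)
$f{\left(K \right)} = \sqrt{2 + K}$
$336 + \sqrt{-218 + f{\left(W \right)}} = 336 + \sqrt{-218 + \sqrt{2 - 49}} = 336 + \sqrt{-218 + \sqrt{-47}} = 336 + \sqrt{-218 + i \sqrt{47}}$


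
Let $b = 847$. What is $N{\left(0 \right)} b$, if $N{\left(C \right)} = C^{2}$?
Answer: $0$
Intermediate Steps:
$N{\left(0 \right)} b = 0^{2} \cdot 847 = 0 \cdot 847 = 0$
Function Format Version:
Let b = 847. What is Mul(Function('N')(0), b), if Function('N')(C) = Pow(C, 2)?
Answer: 0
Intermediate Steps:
Mul(Function('N')(0), b) = Mul(Pow(0, 2), 847) = Mul(0, 847) = 0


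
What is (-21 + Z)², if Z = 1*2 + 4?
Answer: 225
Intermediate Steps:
Z = 6 (Z = 2 + 4 = 6)
(-21 + Z)² = (-21 + 6)² = (-15)² = 225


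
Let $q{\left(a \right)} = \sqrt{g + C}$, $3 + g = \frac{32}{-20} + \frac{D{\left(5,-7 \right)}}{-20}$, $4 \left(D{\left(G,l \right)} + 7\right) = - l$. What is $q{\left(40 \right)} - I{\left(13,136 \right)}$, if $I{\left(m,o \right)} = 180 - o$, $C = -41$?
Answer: $-44 + \frac{3 i \sqrt{2015}}{20} \approx -44.0 + 6.7333 i$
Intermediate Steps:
$D{\left(G,l \right)} = -7 - \frac{l}{4}$ ($D{\left(G,l \right)} = -7 + \frac{\left(-1\right) l}{4} = -7 - \frac{l}{4}$)
$g = - \frac{347}{80}$ ($g = -3 + \left(\frac{32}{-20} + \frac{-7 - - \frac{7}{4}}{-20}\right) = -3 + \left(32 \left(- \frac{1}{20}\right) + \left(-7 + \frac{7}{4}\right) \left(- \frac{1}{20}\right)\right) = -3 - \frac{107}{80} = - \frac{347}{80} \approx -4.3375$)
$q{\left(a \right)} = \frac{3 i \sqrt{2015}}{20}$ ($q{\left(a \right)} = \sqrt{- \frac{347}{80} - 41} = \sqrt{- \frac{3627}{80}} = \frac{3 i \sqrt{2015}}{20}$)
$q{\left(40 \right)} - I{\left(13,136 \right)} = \frac{3 i \sqrt{2015}}{20} - \left(180 - 136\right) = \frac{3 i \sqrt{2015}}{20} - 44 = -44 + \frac{3 i \sqrt{2015}}{20}$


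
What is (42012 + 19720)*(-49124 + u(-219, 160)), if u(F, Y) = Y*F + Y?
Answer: -5185734928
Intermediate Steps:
u(F, Y) = Y + F*Y (u(F, Y) = F*Y + Y = Y + F*Y)
(42012 + 19720)*(-49124 + u(-219, 160)) = (42012 + 19720)*(-49124 + 160*(1 - 219)) = 61732*(-49124 + 160*(-218)) = 61732*(-49124 - 34880) = 61732*(-84004) = -5185734928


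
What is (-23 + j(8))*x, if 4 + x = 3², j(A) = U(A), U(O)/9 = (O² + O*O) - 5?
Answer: 5420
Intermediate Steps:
U(O) = -45 + 18*O² (U(O) = 9*((O² + O*O) - 5) = 9*((O² + O²) - 5) = 9*(2*O² - 5) = 9*(-5 + 2*O²) = -45 + 18*O²)
j(A) = -45 + 18*A²
x = 5 (x = -4 + 3² = -4 + 9 = 5)
(-23 + j(8))*x = (-23 + (-45 + 18*8²))*5 = (-23 + (-45 + 18*64))*5 = (-23 + (-45 + 1152))*5 = (-23 + 1107)*5 = 1084*5 = 5420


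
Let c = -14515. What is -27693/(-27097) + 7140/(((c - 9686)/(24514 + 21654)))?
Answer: -2977190625049/218591499 ≈ -13620.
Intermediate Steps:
-27693/(-27097) + 7140/(((c - 9686)/(24514 + 21654))) = -27693/(-27097) + 7140/(((-14515 - 9686)/(24514 + 21654))) = -27693*(-1/27097) + 7140/((-24201/46168)) = 27693/27097 + 7140/((-24201*1/46168)) = 27693/27097 + 7140/(-24201/46168) = 27693/27097 + 7140*(-46168/24201) = 27693/27097 - 109879840/8067 = -2977190625049/218591499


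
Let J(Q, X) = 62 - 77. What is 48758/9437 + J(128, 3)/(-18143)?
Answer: 884757949/171215491 ≈ 5.1675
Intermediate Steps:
J(Q, X) = -15
48758/9437 + J(128, 3)/(-18143) = 48758/9437 - 15/(-18143) = 48758*(1/9437) - 15*(-1/18143) = 48758/9437 + 15/18143 = 884757949/171215491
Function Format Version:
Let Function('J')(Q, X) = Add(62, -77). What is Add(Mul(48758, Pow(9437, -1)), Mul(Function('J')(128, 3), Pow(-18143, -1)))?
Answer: Rational(884757949, 171215491) ≈ 5.1675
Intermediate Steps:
Function('J')(Q, X) = -15
Add(Mul(48758, Pow(9437, -1)), Mul(Function('J')(128, 3), Pow(-18143, -1))) = Add(Mul(48758, Pow(9437, -1)), Mul(-15, Pow(-18143, -1))) = Add(Mul(48758, Rational(1, 9437)), Mul(-15, Rational(-1, 18143))) = Add(Rational(48758, 9437), Rational(15, 18143)) = Rational(884757949, 171215491)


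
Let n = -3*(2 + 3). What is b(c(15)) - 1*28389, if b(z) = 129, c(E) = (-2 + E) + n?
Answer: -28260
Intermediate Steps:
n = -15 (n = -3*5 = -15)
c(E) = -17 + E (c(E) = (-2 + E) - 15 = -17 + E)
b(c(15)) - 1*28389 = 129 - 1*28389 = 129 - 28389 = -28260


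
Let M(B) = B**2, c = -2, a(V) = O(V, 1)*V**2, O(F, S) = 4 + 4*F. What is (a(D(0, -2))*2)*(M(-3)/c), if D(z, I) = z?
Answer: 0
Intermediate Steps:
a(V) = V**2*(4 + 4*V) (a(V) = (4 + 4*V)*V**2 = V**2*(4 + 4*V))
(a(D(0, -2))*2)*(M(-3)/c) = ((4*0**2*(1 + 0))*2)*((-3)**2/(-2)) = ((4*0*1)*2)*(9*(-1/2)) = (0*2)*(-9/2) = 0*(-9/2) = 0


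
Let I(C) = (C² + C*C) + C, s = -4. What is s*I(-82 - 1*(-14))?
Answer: -36720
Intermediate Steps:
I(C) = C + 2*C² (I(C) = (C² + C²) + C = 2*C² + C = C + 2*C²)
s*I(-82 - 1*(-14)) = -4*(-82 - 1*(-14))*(1 + 2*(-82 - 1*(-14))) = -4*(-82 + 14)*(1 + 2*(-82 + 14)) = -(-272)*(1 + 2*(-68)) = -(-272)*(1 - 136) = -(-272)*(-135) = -4*9180 = -36720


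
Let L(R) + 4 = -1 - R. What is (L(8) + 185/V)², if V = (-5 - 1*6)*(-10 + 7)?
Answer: 59536/1089 ≈ 54.670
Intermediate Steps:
L(R) = -5 - R (L(R) = -4 + (-1 - R) = -5 - R)
V = 33 (V = (-5 - 6)*(-3) = -11*(-3) = 33)
(L(8) + 185/V)² = ((-5 - 1*8) + 185/33)² = ((-5 - 8) + 185*(1/33))² = (-13 + 185/33)² = (-244/33)² = 59536/1089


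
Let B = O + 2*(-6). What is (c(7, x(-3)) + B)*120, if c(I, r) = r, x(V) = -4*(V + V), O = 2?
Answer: 1680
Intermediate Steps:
x(V) = -8*V
B = -10 (B = 2 + 2*(-6) = 2 - 12 = -10)
(c(7, x(-3)) + B)*120 = (-8*(-3) - 10)*120 = (24 - 10)*120 = 14*120 = 1680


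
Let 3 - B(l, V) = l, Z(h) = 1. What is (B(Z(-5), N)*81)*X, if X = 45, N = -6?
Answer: 7290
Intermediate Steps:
B(l, V) = 3 - l
(B(Z(-5), N)*81)*X = ((3 - 1*1)*81)*45 = ((3 - 1)*81)*45 = (2*81)*45 = 162*45 = 7290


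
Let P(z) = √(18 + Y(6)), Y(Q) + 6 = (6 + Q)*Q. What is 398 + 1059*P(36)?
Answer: 398 + 2118*√21 ≈ 10104.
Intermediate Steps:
Y(Q) = -6 + Q*(6 + Q) (Y(Q) = -6 + (6 + Q)*Q = -6 + Q*(6 + Q))
P(z) = 2*√21 (P(z) = √(18 + (-6 + 6² + 6*6)) = √(18 + (-6 + 36 + 36)) = √(18 + 66) = √84 = 2*√21)
398 + 1059*P(36) = 398 + 1059*(2*√21) = 398 + 2118*√21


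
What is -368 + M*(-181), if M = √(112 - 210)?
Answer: -368 - 1267*I*√2 ≈ -368.0 - 1791.8*I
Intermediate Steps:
M = 7*I*√2 (M = √(-98) = 7*I*√2 ≈ 9.8995*I)
-368 + M*(-181) = -368 + (7*I*√2)*(-181) = -368 - 1267*I*√2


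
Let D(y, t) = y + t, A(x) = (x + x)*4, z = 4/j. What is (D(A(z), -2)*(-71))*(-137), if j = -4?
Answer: -97270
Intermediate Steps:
z = -1 (z = 4/(-4) = 4*(-¼) = -1)
A(x) = 8*x (A(x) = (2*x)*4 = 8*x)
D(y, t) = t + y
(D(A(z), -2)*(-71))*(-137) = ((-2 + 8*(-1))*(-71))*(-137) = ((-2 - 8)*(-71))*(-137) = -10*(-71)*(-137) = 710*(-137) = -97270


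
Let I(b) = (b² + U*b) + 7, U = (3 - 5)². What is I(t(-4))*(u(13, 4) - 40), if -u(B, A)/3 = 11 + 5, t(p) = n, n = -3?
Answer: -352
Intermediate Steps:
U = 4 (U = (-2)² = 4)
t(p) = -3
u(B, A) = -48 (u(B, A) = -3*(11 + 5) = -3*16 = -48)
I(b) = 7 + b² + 4*b (I(b) = (b² + 4*b) + 7 = 7 + b² + 4*b)
I(t(-4))*(u(13, 4) - 40) = (7 + (-3)² + 4*(-3))*(-48 - 40) = (7 + 9 - 12)*(-88) = 4*(-88) = -352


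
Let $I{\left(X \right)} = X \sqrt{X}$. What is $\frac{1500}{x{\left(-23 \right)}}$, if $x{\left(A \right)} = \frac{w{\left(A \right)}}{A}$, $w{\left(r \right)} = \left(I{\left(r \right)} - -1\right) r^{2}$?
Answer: $- \frac{125}{23322} - \frac{125 i \sqrt{23}}{1014} \approx -0.0053597 - 0.5912 i$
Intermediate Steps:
$I{\left(X \right)} = X^{\frac{3}{2}}$
$w{\left(r \right)} = r^{2} \left(1 + r^{\frac{3}{2}}\right)$ ($w{\left(r \right)} = \left(r^{\frac{3}{2}} - -1\right) r^{2} = \left(r^{\frac{3}{2}} + 1\right) r^{2} = \left(1 + r^{\frac{3}{2}}\right) r^{2} = r^{2} \left(1 + r^{\frac{3}{2}}\right)$)
$x{\left(A \right)} = \frac{A^{2} + A^{\frac{7}{2}}}{A}$
$\frac{1500}{x{\left(-23 \right)}} = \frac{1500}{-23 + \left(-23\right)^{\frac{5}{2}}} = \frac{1500}{-23 + 529 i \sqrt{23}}$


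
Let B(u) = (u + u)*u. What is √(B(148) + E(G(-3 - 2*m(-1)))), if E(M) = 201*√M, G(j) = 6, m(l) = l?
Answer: √(43808 + 201*√6) ≈ 210.48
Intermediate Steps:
B(u) = 2*u² (B(u) = (2*u)*u = 2*u²)
√(B(148) + E(G(-3 - 2*m(-1)))) = √(2*148² + 201*√6) = √(2*21904 + 201*√6) = √(43808 + 201*√6)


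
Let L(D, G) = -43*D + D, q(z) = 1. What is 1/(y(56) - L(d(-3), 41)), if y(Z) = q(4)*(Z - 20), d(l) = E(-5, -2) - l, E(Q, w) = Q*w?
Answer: 1/582 ≈ 0.0017182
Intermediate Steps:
d(l) = 10 - l (d(l) = -5*(-2) - l = 10 - l)
L(D, G) = -42*D
y(Z) = -20 + Z (y(Z) = 1*(Z - 20) = 1*(-20 + Z) = -20 + Z)
1/(y(56) - L(d(-3), 41)) = 1/((-20 + 56) - (-42)*(10 - 1*(-3))) = 1/(36 - (-42)*(10 + 3)) = 1/(36 - (-42)*13) = 1/(36 - 1*(-546)) = 1/(36 + 546) = 1/582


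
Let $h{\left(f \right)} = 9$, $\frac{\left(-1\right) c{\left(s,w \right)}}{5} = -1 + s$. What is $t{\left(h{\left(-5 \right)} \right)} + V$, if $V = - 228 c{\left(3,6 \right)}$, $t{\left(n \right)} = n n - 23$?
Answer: $2338$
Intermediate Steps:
$c{\left(s,w \right)} = 5 - 5 s$ ($c{\left(s,w \right)} = - 5 \left(-1 + s\right) = 5 - 5 s$)
$t{\left(n \right)} = -23 + n^{2}$ ($t{\left(n \right)} = n^{2} - 23 = -23 + n^{2}$)
$V = 2280$ ($V = - 228 \left(5 - 15\right) = \left(-228\right) \left(-10\right) = 2280$)
$t{\left(h{\left(-5 \right)} \right)} + V = \left(-23 + 9^{2}\right) + 2280 = \left(-23 + 81\right) + 2280 = 58 + 2280 = 2338$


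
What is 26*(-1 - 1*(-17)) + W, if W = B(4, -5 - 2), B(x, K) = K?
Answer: 409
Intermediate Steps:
W = -7 (W = -5 - 2 = -7)
26*(-1 - 1*(-17)) + W = 26*(-1 - 1*(-17)) - 7 = 26*(-1 + 17) - 7 = 26*16 - 7 = 416 - 7 = 409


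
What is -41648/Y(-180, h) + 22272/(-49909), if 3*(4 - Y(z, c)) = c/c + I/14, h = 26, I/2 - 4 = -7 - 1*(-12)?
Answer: -376313148/29257 ≈ -12862.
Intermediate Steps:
I = 18 (I = 8 + 2*(-7 - 1*(-12)) = 8 + 2*(-7 + 12) = 8 + 2*5 = 8 + 10 = 18)
Y(z, c) = 68/21 (Y(z, c) = 4 - (c/c + 18/14)/3 = 4 - (1 + 18*(1/14))/3 = 4 - (1 + 9/7)/3 = 4 - ⅓*16/7 = 4 - 16/21 = 68/21)
-41648/Y(-180, h) + 22272/(-49909) = -41648/68/21 + 22272/(-49909) = -41648*21/68 + 22272*(-1/49909) = -218652/17 - 768/1721 = -376313148/29257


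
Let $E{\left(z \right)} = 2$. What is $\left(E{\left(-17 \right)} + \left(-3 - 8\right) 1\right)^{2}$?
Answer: $81$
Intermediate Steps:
$\left(E{\left(-17 \right)} + \left(-3 - 8\right) 1\right)^{2} = \left(2 + \left(-3 - 8\right) 1\right)^{2} = \left(2 - 11\right)^{2} = \left(-9\right)^{2} = 81$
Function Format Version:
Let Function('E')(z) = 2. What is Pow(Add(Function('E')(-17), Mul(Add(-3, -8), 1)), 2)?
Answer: 81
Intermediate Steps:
Pow(Add(Function('E')(-17), Mul(Add(-3, -8), 1)), 2) = Pow(Add(2, Mul(Add(-3, -8), 1)), 2) = Pow(Add(2, Mul(-11, 1)), 2) = Pow(Add(2, -11), 2) = Pow(-9, 2) = 81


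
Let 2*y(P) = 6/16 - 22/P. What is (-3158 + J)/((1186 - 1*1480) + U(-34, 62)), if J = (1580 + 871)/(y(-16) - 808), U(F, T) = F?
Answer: 10205407/1058948 ≈ 9.6373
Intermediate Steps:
y(P) = 3/16 - 11/P (y(P) = (6/16 - 22/P)/2 = (6*(1/16) - 22/P)/2 = (3/8 - 22/P)/2 = 3/16 - 11/P)
J = -19608/6457 (J = (1580 + 871)/((3/16 - 11/(-16)) - 808) = 2451/((3/16 - 11*(-1/16)) - 808) = 2451/((3/16 + 11/16) - 808) = 2451/(7/8 - 808) = 2451/(-6457/8) = 2451*(-8/6457) = -19608/6457 ≈ -3.0367)
(-3158 + J)/((1186 - 1*1480) + U(-34, 62)) = (-3158 - 19608/6457)/((1186 - 1*1480) - 34) = -20410814/(6457*((1186 - 1480) - 34)) = -20410814/(6457*(-294 - 34)) = -20410814/6457/(-328) = -20410814/6457*(-1/328) = 10205407/1058948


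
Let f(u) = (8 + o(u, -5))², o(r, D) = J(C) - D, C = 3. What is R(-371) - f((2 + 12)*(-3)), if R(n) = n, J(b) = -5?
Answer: -435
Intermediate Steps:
o(r, D) = -5 - D
f(u) = 64 (f(u) = (8 + (-5 - 1*(-5)))² = (8 + (-5 + 5))² = (8 + 0)² = 8² = 64)
R(-371) - f((2 + 12)*(-3)) = -371 - 1*64 = -371 - 64 = -435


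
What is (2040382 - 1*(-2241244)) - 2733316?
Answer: 1548310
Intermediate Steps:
(2040382 - 1*(-2241244)) - 2733316 = (2040382 + 2241244) - 2733316 = 4281626 - 2733316 = 1548310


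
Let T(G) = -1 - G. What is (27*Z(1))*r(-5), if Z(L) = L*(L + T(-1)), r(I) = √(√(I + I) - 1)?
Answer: 27*√(-1 + I*√10) ≈ 29.059 + 39.666*I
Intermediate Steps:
r(I) = √(-1 + √2*√I) (r(I) = √(√(2*I) - 1) = √(√2*√I - 1) = √(-1 + √2*√I))
Z(L) = L² (Z(L) = L*(L + (-1 - 1*(-1))) = L*(L + (-1 + 1)) = L*(L + 0) = L*L = L²)
(27*Z(1))*r(-5) = (27*1²)*√(-1 + √2*√(-5)) = (27*1)*√(-1 + √2*(I*√5)) = 27*√(-1 + I*√10)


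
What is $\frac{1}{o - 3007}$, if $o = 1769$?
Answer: $- \frac{1}{1238} \approx -0.00080775$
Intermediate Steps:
$\frac{1}{o - 3007} = \frac{1}{1769 - 3007} = \frac{1}{-1238} = - \frac{1}{1238}$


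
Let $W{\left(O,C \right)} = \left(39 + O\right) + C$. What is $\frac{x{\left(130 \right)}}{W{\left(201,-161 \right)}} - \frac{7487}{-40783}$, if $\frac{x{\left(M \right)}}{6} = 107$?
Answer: $\frac{26774159}{3221857} \approx 8.3102$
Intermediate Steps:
$W{\left(O,C \right)} = 39 + C + O$
$x{\left(M \right)} = 642$ ($x{\left(M \right)} = 6 \cdot 107 = 642$)
$\frac{x{\left(130 \right)}}{W{\left(201,-161 \right)}} - \frac{7487}{-40783} = \frac{642}{39 - 161 + 201} - \frac{7487}{-40783} = \frac{642}{79} - - \frac{7487}{40783} = 642 \cdot \frac{1}{79} + \frac{7487}{40783} = \frac{642}{79} + \frac{7487}{40783} = \frac{26774159}{3221857}$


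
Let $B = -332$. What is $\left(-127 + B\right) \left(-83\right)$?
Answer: $38097$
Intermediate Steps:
$\left(-127 + B\right) \left(-83\right) = \left(-127 - 332\right) \left(-83\right) = \left(-459\right) \left(-83\right) = 38097$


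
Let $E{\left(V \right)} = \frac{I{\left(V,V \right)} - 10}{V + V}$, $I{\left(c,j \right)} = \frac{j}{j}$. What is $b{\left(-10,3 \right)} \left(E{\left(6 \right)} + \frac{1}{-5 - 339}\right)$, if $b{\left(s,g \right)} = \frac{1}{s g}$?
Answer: $\frac{259}{10320} \approx 0.025097$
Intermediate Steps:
$I{\left(c,j \right)} = 1$
$b{\left(s,g \right)} = \frac{1}{g s}$
$E{\left(V \right)} = - \frac{9}{2 V}$ ($E{\left(V \right)} = \frac{1 - 10}{V + V} = - \frac{9}{2 V}$)
$b{\left(-10,3 \right)} \left(E{\left(6 \right)} + \frac{1}{-5 - 339}\right) = \frac{1}{3 \left(-10\right)} \left(- \frac{9}{2 \cdot 6} + \frac{1}{-5 - 339}\right) = \frac{1}{3} \left(- \frac{1}{10}\right) \left(\left(- \frac{9}{2}\right) \frac{1}{6} + \frac{1}{-344}\right) = - \frac{- \frac{3}{4} - \frac{1}{344}}{30} = \left(- \frac{1}{30}\right) \left(- \frac{259}{344}\right) = \frac{259}{10320}$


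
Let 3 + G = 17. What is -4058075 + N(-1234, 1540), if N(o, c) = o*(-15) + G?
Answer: -4039551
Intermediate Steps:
G = 14 (G = -3 + 17 = 14)
N(o, c) = 14 - 15*o (N(o, c) = o*(-15) + 14 = -15*o + 14 = 14 - 15*o)
-4058075 + N(-1234, 1540) = -4058075 + (14 - 15*(-1234)) = -4058075 + (14 + 18510) = -4058075 + 18524 = -4039551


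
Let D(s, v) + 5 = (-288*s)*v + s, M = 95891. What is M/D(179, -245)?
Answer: 95891/12630414 ≈ 0.0075921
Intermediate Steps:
D(s, v) = -5 + s - 288*s*v (D(s, v) = -5 + ((-288*s)*v + s) = -5 + (-288*s*v + s) = -5 + (s - 288*s*v) = -5 + s - 288*s*v)
M/D(179, -245) = 95891/(-5 + 179 - 288*179*(-245)) = 95891/(-5 + 179 + 12630240) = 95891/12630414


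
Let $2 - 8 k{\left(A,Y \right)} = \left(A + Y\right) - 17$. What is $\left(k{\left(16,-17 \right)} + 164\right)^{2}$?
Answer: $\frac{110889}{4} \approx 27722.0$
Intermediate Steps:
$k{\left(A,Y \right)} = \frac{19}{8} - \frac{A}{8} - \frac{Y}{8}$ ($k{\left(A,Y \right)} = \frac{1}{4} - \frac{\left(A + Y\right) - 17}{8} = \frac{1}{4} - \frac{-17 + A + Y}{8} = \frac{1}{4} - \left(- \frac{17}{8} + \frac{A}{8} + \frac{Y}{8}\right) = \frac{19}{8} - \frac{A}{8} - \frac{Y}{8}$)
$\left(k{\left(16,-17 \right)} + 164\right)^{2} = \left(\left(\frac{19}{8} - 2 - - \frac{17}{8}\right) + 164\right)^{2} = \left(\left(\frac{19}{8} - 2 + \frac{17}{8}\right) + 164\right)^{2} = \left(\frac{5}{2} + 164\right)^{2} = \left(\frac{333}{2}\right)^{2} = \frac{110889}{4}$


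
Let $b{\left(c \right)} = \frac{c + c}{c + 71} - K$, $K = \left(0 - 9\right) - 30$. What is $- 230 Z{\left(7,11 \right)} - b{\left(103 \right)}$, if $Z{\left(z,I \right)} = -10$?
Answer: $\frac{196604}{87} \approx 2259.8$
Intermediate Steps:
$K = -39$ ($K = -9 - 30 = -39$)
$b{\left(c \right)} = 39 + \frac{2 c}{71 + c}$ ($b{\left(c \right)} = \frac{c + c}{c + 71} - -39 = \frac{2 c}{71 + c} + 39 = 39 + \frac{2 c}{71 + c}$)
$- 230 Z{\left(7,11 \right)} - b{\left(103 \right)} = \left(-230\right) \left(-10\right) - \frac{2769 + 41 \cdot 103}{71 + 103} = 2300 - \frac{2769 + 4223}{174} = 2300 - \frac{1}{174} \cdot 6992 = 2300 - \frac{3496}{87} = \frac{196604}{87}$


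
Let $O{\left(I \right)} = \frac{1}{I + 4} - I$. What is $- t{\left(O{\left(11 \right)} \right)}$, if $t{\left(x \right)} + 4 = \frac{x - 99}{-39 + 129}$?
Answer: $\frac{7049}{1350} \approx 5.2215$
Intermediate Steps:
$O{\left(I \right)} = \frac{1}{4 + I} - I$
$t{\left(x \right)} = - \frac{51}{10} + \frac{x}{90}$ ($t{\left(x \right)} = -4 + \frac{x - 99}{-39 + 129} = -4 + \frac{-99 + x}{90} = -4 + \left(-99 + x\right) \frac{1}{90} = -4 + \left(- \frac{11}{10} + \frac{x}{90}\right) = - \frac{51}{10} + \frac{x}{90}$)
$- t{\left(O{\left(11 \right)} \right)} = - (- \frac{51}{10} + \frac{\frac{1}{4 + 11} \left(1 - 11^{2} - 44\right)}{90}) = - (- \frac{51}{10} + \frac{\frac{1}{15} \left(1 - 121 - 44\right)}{90}) = - (- \frac{51}{10} + \frac{\frac{1}{15} \left(-164\right)}{90}) = - (- \frac{51}{10} + \frac{1}{90} \left(- \frac{164}{15}\right)) = - (- \frac{51}{10} - \frac{82}{675}) = \left(-1\right) \left(- \frac{7049}{1350}\right) = \frac{7049}{1350}$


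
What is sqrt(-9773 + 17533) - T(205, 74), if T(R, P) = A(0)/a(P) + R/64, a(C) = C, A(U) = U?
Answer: -205/64 + 4*sqrt(485) ≈ 84.888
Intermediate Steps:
T(R, P) = R/64 (T(R, P) = 0/P + R/64 = 0 + R*(1/64) = 0 + R/64 = R/64)
sqrt(-9773 + 17533) - T(205, 74) = sqrt(-9773 + 17533) - 205/64 = sqrt(7760) - 1*205/64 = 4*sqrt(485) - 205/64 = -205/64 + 4*sqrt(485)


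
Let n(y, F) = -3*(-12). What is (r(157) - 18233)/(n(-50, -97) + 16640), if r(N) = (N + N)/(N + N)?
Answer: -4558/4169 ≈ -1.0933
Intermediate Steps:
r(N) = 1 (r(N) = (2*N)/((2*N)) = (2*N)*(1/(2*N)) = 1)
n(y, F) = 36
(r(157) - 18233)/(n(-50, -97) + 16640) = (1 - 18233)/(36 + 16640) = -18232/16676 = -18232*1/16676 = -4558/4169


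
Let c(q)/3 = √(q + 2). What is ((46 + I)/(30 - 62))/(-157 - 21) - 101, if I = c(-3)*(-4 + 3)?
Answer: -287625/2848 - 3*I/5696 ≈ -100.99 - 0.00052669*I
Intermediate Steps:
c(q) = 3*√(2 + q) (c(q) = 3*√(q + 2) = 3*√(2 + q))
I = -3*I (I = (3*√(2 - 3))*(-4 + 3) = (3*√(-1))*(-1) = (3*I)*(-1) = -3*I ≈ -3.0*I)
((46 + I)/(30 - 62))/(-157 - 21) - 101 = ((46 - 3*I)/(30 - 62))/(-157 - 21) - 101 = ((46 - 3*I)/(-32))/(-178) - 101 = -(46 - 3*I)*(-1)/(178*32) - 101 = -(-23/16 + 3*I/32)/178 - 101 = (23/2848 - 3*I/5696) - 101 = -287625/2848 - 3*I/5696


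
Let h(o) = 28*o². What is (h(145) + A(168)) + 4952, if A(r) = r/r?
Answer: 593653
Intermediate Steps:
A(r) = 1
(h(145) + A(168)) + 4952 = (28*145² + 1) + 4952 = (28*21025 + 1) + 4952 = (588700 + 1) + 4952 = 588701 + 4952 = 593653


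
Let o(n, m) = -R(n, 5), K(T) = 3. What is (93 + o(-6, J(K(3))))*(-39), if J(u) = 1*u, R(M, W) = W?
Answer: -3432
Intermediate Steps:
J(u) = u
o(n, m) = -5 (o(n, m) = -1*5 = -5)
(93 + o(-6, J(K(3))))*(-39) = (93 - 5)*(-39) = 88*(-39) = -3432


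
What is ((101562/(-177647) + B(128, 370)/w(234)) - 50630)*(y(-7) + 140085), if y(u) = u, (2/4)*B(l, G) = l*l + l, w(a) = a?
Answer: -48999652611832360/6928233 ≈ -7.0725e+9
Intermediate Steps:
B(l, G) = 2*l + 2*l² (B(l, G) = 2*(l*l + l) = 2*(l² + l) = 2*(l + l²) = 2*l + 2*l²)
((101562/(-177647) + B(128, 370)/w(234)) - 50630)*(y(-7) + 140085) = ((101562/(-177647) + (2*128*(1 + 128))/234) - 50630)*(-7 + 140085) = ((101562*(-1/177647) + (2*128*129)*(1/234)) - 50630)*140078 = ((-101562/177647 + 33024*(1/234)) - 50630)*140078 = ((-101562/177647 + 5504/39) - 50630)*140078 = (973808170/6928233 - 50630)*140078 = -349802628620/6928233*140078 = -48999652611832360/6928233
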